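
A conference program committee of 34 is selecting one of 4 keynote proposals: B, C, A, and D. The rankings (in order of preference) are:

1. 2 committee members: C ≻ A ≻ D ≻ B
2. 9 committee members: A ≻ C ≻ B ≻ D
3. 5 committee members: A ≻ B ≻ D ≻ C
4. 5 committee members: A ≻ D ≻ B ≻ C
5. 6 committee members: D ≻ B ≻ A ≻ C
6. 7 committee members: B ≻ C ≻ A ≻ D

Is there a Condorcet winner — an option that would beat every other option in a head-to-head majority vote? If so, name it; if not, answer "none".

A vs B: 21–13 for A.
A vs C: 25–9 for A.
A vs D: 28–6 for A.
A beats every other option head-to-head.

A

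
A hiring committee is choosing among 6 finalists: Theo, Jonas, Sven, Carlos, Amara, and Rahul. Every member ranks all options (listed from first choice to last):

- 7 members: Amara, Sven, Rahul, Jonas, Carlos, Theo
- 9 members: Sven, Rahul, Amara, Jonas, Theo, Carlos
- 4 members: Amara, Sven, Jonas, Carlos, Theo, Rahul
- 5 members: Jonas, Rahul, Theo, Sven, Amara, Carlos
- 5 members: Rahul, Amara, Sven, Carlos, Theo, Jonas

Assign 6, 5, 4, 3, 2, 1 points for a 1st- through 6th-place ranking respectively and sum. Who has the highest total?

Theo: 7·1 + 9·2 + 4·2 + 5·4 + 5·2 = 63
Jonas: 7·3 + 9·3 + 4·4 + 5·6 + 5·1 = 99
Sven: 7·5 + 9·6 + 4·5 + 5·3 + 5·4 = 144
Carlos: 7·2 + 9·1 + 4·3 + 5·1 + 5·3 = 55
Amara: 7·6 + 9·4 + 4·6 + 5·2 + 5·5 = 137
Rahul: 7·4 + 9·5 + 4·1 + 5·5 + 5·6 = 132
Sven has the highest Borda score (144).

Sven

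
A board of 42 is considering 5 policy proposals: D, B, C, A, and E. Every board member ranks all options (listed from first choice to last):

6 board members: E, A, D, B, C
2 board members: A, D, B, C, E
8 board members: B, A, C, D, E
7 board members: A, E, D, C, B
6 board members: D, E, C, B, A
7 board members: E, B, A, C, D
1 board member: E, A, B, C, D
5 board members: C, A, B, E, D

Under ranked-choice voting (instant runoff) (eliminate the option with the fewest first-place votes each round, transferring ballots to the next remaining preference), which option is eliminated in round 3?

B

Round 1: D 6, B 8, C 5, A 9, E 14. Eliminate C.
Round 2: D 6, B 8, A 14, E 14. Eliminate D.
Round 3: B 8, A 14, E 20. Eliminate B.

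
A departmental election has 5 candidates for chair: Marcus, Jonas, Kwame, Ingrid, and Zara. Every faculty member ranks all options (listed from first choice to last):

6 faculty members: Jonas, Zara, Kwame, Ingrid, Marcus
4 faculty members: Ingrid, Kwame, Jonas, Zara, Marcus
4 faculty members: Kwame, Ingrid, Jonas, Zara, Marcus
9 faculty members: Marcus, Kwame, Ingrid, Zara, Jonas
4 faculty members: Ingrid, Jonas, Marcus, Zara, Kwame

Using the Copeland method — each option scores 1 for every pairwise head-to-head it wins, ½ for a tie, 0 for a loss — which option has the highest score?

Kwame

Marcus: loses to Jonas, Kwame, Ingrid, and Zara → score 0.
Jonas: beats Marcus and Zara; loses to Kwame and Ingrid → score 2.
Kwame: beats Marcus, Jonas, Ingrid, and Zara → score 4.
Ingrid: beats Marcus, Jonas, and Zara; loses to Kwame → score 3.
Zara: beats Marcus; loses to Jonas, Kwame, and Ingrid → score 1.
Kwame has the best pairwise record.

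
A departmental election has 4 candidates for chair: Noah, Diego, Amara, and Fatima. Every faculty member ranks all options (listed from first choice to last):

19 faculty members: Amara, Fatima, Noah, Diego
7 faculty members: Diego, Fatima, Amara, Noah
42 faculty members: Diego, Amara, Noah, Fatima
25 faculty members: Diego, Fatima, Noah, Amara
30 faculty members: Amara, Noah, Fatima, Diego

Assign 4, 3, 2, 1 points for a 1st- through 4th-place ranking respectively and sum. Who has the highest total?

Noah: 19·2 + 7·1 + 42·2 + 25·2 + 30·3 = 269
Diego: 19·1 + 7·4 + 42·4 + 25·4 + 30·1 = 345
Amara: 19·4 + 7·2 + 42·3 + 25·1 + 30·4 = 361
Fatima: 19·3 + 7·3 + 42·1 + 25·3 + 30·2 = 255
Amara has the highest Borda score (361).

Amara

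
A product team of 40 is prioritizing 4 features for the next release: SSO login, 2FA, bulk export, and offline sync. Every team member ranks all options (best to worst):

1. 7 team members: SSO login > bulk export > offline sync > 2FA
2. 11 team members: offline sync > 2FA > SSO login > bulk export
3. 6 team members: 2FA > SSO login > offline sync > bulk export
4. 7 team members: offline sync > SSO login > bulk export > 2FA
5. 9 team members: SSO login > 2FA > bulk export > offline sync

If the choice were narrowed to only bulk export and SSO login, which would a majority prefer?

Voters preferring bulk export to SSO login: 0; preferring SSO login to bulk export: 40.
SSO login wins the head-to-head.

SSO login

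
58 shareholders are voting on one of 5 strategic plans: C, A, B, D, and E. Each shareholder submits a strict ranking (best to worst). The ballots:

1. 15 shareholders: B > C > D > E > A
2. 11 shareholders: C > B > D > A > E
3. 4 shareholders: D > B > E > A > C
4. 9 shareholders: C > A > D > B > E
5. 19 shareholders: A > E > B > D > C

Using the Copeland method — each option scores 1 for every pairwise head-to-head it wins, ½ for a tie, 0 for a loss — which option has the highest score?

C: beats A, D, and E; loses to B → score 3.
A: beats E; loses to C, B, and D → score 1.
B: beats C, A, D, and E → score 4.
D: beats A and E; loses to C and B → score 2.
E: loses to C, A, B, and D → score 0.
B has the best pairwise record.

B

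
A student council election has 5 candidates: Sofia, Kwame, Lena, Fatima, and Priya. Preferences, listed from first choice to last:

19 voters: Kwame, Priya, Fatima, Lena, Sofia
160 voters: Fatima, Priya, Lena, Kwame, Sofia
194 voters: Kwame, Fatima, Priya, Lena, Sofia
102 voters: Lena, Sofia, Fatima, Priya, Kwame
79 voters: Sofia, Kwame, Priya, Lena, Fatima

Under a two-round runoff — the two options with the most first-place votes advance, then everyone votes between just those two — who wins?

Round 1 first-place votes: Sofia 79, Kwame 213, Lena 102, Fatima 160, Priya 0.
Kwame and Fatima advance.
Runoff: Kwame is preferred to Fatima by 292 voters; Fatima by 262.
Kwame wins the runoff.

Kwame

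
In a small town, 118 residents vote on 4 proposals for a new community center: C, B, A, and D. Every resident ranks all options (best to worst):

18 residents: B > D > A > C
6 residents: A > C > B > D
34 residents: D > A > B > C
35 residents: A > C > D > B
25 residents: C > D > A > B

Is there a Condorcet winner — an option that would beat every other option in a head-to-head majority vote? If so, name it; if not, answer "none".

none

Checking pairwise contests:
A beats C 93–25.
C beats B 66–52.
D beats A 77–41.
C beats D 66–52.
Every option loses at least one head-to-head, so there is no Condorcet winner.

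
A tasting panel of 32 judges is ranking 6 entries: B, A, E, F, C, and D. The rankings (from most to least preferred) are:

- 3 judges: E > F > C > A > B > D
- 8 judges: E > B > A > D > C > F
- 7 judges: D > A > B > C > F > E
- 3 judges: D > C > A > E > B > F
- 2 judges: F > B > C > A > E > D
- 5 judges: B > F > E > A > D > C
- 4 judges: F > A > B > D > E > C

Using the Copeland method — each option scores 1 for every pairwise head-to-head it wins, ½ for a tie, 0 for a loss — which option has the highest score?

B: beats E, F, C, and D; loses to A → score 4.
A: beats B, F, C, and D; ties E → score 4.5.
E: beats C and D; ties A; loses to B and F → score 2.5.
F: beats E; loses to B, A, C, and D → score 1.
C: beats F; loses to B, A, E, and D → score 1.
D: beats F and C; loses to B, A, and E → score 2.
A has the best pairwise record.

A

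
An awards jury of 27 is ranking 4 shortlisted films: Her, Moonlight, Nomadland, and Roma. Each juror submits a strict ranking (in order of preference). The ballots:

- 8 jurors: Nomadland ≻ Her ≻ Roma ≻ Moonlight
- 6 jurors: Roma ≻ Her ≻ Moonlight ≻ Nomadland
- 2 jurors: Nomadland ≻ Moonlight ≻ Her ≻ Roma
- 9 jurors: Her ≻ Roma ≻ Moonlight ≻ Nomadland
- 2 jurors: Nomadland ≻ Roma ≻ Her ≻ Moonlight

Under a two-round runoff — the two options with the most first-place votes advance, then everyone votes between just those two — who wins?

Round 1 first-place votes: Her 9, Moonlight 0, Nomadland 12, Roma 6.
Nomadland and Her advance.
Runoff: Nomadland is preferred to Her by 12 voters; Her by 15.
Her wins the runoff.

Her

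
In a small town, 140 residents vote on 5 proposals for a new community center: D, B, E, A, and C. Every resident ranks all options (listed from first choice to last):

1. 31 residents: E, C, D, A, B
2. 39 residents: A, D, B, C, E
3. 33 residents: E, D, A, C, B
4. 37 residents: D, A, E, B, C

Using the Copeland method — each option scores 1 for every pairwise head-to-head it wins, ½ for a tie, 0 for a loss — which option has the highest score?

D: beats B, E, A, and C → score 4.
B: beats C; loses to D, E, and A → score 1.
E: beats B and C; loses to D and A → score 2.
A: beats B, E, and C; loses to D → score 3.
C: loses to D, B, E, and A → score 0.
D has the best pairwise record.

D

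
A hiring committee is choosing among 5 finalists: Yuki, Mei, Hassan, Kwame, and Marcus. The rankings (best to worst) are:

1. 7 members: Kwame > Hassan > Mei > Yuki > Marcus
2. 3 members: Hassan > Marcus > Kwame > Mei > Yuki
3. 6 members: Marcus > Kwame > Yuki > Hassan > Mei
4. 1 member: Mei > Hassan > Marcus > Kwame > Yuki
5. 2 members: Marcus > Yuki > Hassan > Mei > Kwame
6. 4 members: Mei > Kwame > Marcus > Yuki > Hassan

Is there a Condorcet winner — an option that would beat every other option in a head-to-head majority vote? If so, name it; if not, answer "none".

Checking pairwise contests:
Mei beats Yuki 15–8.
Hassan beats Mei 18–5.
Yuki beats Hassan 12–11.
Marcus beats Kwame 12–11.
Mei beats Marcus 12–11.
Every option loses at least one head-to-head, so there is no Condorcet winner.

none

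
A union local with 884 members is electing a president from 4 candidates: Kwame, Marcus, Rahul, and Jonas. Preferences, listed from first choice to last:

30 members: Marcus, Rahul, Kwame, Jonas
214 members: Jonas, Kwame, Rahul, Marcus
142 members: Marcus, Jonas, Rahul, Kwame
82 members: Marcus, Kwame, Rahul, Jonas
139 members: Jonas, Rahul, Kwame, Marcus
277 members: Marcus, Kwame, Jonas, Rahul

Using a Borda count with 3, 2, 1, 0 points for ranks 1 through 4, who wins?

Jonas

Kwame: 30·1 + 214·2 + 142·0 + 82·2 + 139·1 + 277·2 = 1315
Marcus: 30·3 + 214·0 + 142·3 + 82·3 + 139·0 + 277·3 = 1593
Rahul: 30·2 + 214·1 + 142·1 + 82·1 + 139·2 + 277·0 = 776
Jonas: 30·0 + 214·3 + 142·2 + 82·0 + 139·3 + 277·1 = 1620
Jonas has the highest Borda score (1620).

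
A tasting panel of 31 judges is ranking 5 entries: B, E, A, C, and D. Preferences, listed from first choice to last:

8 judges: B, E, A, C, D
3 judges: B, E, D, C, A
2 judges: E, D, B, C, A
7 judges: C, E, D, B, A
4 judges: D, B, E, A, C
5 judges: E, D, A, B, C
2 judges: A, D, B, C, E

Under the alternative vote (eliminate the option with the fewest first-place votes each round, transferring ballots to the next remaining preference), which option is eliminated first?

A

Round 1: B 11, E 7, A 2, C 7, D 4. Eliminate A.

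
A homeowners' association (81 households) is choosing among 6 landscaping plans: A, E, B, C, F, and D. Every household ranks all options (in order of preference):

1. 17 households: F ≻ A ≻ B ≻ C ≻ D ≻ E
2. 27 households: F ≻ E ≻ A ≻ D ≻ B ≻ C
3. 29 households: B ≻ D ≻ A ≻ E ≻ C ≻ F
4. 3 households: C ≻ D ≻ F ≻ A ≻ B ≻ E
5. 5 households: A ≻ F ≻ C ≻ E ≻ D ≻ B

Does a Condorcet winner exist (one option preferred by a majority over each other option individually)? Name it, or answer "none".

F

F vs A: 47–34 for F.
F vs E: 52–29 for F.
F vs B: 52–29 for F.
F vs C: 49–32 for F.
F vs D: 49–32 for F.
F beats every other option head-to-head.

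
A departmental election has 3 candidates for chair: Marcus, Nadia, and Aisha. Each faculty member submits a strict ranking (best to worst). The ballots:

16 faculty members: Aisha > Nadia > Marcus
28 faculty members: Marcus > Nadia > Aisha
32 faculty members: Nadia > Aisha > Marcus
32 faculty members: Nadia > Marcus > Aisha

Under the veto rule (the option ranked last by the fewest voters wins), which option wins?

Nadia

Last-place votes: Marcus 48, Nadia 0, Aisha 60.
Nadia is ranked last by the fewest voters, so Nadia wins.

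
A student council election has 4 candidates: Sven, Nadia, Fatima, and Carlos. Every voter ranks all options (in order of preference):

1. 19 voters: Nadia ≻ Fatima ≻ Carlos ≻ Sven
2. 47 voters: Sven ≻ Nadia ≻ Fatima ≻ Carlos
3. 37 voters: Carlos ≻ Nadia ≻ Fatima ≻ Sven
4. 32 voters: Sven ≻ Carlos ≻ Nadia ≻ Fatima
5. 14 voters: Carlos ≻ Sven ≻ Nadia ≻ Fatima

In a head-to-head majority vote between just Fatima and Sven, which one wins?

Sven

Voters preferring Fatima to Sven: 56; preferring Sven to Fatima: 93.
Sven wins the head-to-head.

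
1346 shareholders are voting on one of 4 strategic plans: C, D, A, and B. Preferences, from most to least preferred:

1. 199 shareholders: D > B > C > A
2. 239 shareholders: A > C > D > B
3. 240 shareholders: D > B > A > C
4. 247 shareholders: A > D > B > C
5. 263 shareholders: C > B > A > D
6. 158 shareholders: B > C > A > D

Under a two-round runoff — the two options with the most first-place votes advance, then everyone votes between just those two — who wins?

A

Round 1 first-place votes: C 263, D 439, A 486, B 158.
A and D advance.
Runoff: A is preferred to D by 907 voters; D by 439.
A wins the runoff.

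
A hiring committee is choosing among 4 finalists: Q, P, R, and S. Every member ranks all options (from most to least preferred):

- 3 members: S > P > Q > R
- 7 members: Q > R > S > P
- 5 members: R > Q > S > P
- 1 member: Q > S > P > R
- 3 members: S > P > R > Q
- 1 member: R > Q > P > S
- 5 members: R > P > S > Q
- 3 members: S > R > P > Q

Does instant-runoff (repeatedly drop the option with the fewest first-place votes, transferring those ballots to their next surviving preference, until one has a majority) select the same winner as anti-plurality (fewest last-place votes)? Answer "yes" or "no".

Instant-runoff — R1 Q 8, P 0, R 11, S 9 (P out); R2 Q 8, R 11, S 9 (Q out); R3 R 18, S 10 (R winner). Winner: R.
Anti-plurality — last-place votes: Q 11, P 12, R 4, S 1. Winner: S.
The two methods disagree.

no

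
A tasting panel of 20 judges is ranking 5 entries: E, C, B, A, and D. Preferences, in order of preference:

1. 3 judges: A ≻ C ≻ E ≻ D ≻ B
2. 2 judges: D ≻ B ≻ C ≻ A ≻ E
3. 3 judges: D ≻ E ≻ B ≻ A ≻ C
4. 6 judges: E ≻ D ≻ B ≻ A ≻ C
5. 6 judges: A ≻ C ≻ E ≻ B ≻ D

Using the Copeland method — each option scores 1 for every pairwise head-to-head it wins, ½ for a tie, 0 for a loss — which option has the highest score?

E: beats B and D; loses to C and A → score 2.
C: beats E; loses to B, A, and D → score 1.
B: beats C and A; loses to E and D → score 2.
A: beats E and C; loses to B and D → score 2.
D: beats C, B, and A; loses to E → score 3.
D has the best pairwise record.

D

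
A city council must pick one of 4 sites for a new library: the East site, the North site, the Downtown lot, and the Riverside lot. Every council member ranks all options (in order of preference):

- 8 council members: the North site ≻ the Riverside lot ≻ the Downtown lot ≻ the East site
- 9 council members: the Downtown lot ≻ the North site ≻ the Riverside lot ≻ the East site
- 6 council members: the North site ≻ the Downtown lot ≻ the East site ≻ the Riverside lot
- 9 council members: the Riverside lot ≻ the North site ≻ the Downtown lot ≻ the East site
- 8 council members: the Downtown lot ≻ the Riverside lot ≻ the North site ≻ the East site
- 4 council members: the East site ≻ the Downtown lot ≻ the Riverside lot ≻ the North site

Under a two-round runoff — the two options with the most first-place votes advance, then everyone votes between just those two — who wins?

Round 1 first-place votes: the East site 4, the North site 14, the Downtown lot 17, the Riverside lot 9.
the Downtown lot and the North site advance.
Runoff: the Downtown lot is preferred to the North site by 21 voters; the North site by 23.
the North site wins the runoff.

the North site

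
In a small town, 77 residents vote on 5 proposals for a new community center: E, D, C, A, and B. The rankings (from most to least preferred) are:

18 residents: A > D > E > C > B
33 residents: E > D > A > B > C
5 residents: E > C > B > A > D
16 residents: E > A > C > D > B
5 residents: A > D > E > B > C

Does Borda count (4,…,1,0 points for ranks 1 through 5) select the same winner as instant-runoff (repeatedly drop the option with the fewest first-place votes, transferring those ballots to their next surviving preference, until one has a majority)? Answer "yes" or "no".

Borda — scores: E 262, D 184, C 65, A 211, B 48. Winner: E.
Instant-runoff — R1 E 54, D 0, C 0, A 23, B 0 (E winner). Winner: E.
The two methods agree.

yes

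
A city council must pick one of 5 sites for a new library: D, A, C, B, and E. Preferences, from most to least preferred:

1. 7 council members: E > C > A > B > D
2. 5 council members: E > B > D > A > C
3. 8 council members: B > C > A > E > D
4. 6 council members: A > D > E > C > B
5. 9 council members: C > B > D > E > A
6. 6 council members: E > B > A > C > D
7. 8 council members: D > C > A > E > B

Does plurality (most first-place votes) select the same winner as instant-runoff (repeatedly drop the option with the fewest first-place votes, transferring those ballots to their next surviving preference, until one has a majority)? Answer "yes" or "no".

no

Plurality — first-place votes: D 8, A 6, C 9, B 8, E 18. Winner: E.
Instant-runoff — R1 D 8, A 6, C 9, B 8, E 18 (A out); R2 D 14, C 9, B 8, E 18 (B out); R3 D 14, C 17, E 18 (D out); R4 C 25, E 24 (C winner). Winner: C.
The two methods disagree.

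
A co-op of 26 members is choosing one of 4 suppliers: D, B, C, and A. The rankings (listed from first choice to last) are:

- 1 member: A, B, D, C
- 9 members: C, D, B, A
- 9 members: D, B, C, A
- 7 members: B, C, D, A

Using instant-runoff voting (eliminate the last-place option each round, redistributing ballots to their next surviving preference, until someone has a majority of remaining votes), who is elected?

C

Round 1: D 9, B 7, C 9, A 1. Eliminate A.
Round 2: D 9, B 8, C 9. Eliminate B.
Round 3: D 10, C 16. C has a majority.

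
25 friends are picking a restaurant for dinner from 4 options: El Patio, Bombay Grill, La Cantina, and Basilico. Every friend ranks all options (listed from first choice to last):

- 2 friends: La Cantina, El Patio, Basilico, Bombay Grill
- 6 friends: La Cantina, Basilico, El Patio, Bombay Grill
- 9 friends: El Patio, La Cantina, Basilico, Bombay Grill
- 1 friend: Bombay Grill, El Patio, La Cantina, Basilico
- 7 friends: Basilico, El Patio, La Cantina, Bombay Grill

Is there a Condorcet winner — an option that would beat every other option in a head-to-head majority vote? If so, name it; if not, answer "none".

none

Checking pairwise contests:
Basilico beats El Patio 13–12.
El Patio beats Bombay Grill 24–1.
El Patio beats La Cantina 17–8.
La Cantina beats Basilico 18–7.
Every option loses at least one head-to-head, so there is no Condorcet winner.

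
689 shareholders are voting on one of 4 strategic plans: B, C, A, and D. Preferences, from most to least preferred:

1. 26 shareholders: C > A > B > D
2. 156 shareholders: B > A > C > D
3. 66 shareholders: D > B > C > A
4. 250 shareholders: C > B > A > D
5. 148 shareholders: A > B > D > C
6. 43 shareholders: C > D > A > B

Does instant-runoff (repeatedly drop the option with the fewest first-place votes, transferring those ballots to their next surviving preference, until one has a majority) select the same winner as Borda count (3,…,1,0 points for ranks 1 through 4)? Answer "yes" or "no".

Instant-runoff — R1 B 156, C 319, A 148, D 66 (D out); R2 B 222, C 319, A 148 (A out); R3 B 370, C 319 (B winner). Winner: B.
Borda — scores: B 1422, C 1179, A 1101, D 432. Winner: B.
The two methods agree.

yes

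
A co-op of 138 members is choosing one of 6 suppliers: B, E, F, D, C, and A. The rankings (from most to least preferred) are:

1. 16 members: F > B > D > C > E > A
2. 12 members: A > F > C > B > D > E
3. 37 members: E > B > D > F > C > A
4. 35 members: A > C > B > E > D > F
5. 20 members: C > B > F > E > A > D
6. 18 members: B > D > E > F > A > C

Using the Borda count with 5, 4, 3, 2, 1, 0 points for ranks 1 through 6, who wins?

B: 16·4 + 12·2 + 37·4 + 35·3 + 20·4 + 18·5 = 511
E: 16·1 + 12·0 + 37·5 + 35·2 + 20·2 + 18·3 = 365
F: 16·5 + 12·4 + 37·2 + 35·0 + 20·3 + 18·2 = 298
D: 16·3 + 12·1 + 37·3 + 35·1 + 20·0 + 18·4 = 278
C: 16·2 + 12·3 + 37·1 + 35·4 + 20·5 + 18·0 = 345
A: 16·0 + 12·5 + 37·0 + 35·5 + 20·1 + 18·1 = 273
B has the highest Borda score (511).

B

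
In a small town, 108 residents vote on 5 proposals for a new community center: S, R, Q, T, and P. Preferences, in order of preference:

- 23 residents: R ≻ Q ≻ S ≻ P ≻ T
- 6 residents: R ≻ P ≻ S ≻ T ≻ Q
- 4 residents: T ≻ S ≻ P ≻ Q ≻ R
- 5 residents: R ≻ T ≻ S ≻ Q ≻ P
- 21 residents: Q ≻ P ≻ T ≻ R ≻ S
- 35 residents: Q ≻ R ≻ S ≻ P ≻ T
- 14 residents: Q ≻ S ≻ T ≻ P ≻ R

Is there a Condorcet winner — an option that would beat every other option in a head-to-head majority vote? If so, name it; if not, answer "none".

Q

Q vs S: 93–15 for Q.
Q vs R: 74–34 for Q.
Q vs T: 93–15 for Q.
Q vs P: 98–10 for Q.
Q beats every other option head-to-head.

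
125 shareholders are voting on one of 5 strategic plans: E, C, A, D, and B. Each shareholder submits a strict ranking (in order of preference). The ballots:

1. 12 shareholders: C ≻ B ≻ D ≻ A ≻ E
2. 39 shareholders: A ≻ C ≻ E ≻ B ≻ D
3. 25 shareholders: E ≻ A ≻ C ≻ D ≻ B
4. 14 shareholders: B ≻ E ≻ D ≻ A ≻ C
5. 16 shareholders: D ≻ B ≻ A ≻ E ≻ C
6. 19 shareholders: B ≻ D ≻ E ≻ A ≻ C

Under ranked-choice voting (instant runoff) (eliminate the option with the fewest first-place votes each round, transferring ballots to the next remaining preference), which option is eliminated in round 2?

Round 1: E 25, C 12, A 39, D 16, B 33. Eliminate C.
Round 2: E 25, A 39, D 16, B 45. Eliminate D.

D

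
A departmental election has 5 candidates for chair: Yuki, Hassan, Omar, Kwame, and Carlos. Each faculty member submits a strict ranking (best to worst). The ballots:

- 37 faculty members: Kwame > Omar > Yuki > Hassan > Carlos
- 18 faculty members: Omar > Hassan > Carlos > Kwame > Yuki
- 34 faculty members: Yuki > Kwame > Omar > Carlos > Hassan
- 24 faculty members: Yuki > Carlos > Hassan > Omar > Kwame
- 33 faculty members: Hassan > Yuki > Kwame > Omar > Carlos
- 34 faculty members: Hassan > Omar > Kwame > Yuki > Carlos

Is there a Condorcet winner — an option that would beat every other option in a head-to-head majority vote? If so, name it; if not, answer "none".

Yuki

Yuki vs Hassan: 95–85 for Yuki.
Yuki vs Omar: 91–89 for Yuki.
Yuki vs Kwame: 91–89 for Yuki.
Yuki vs Carlos: 162–18 for Yuki.
Yuki beats every other option head-to-head.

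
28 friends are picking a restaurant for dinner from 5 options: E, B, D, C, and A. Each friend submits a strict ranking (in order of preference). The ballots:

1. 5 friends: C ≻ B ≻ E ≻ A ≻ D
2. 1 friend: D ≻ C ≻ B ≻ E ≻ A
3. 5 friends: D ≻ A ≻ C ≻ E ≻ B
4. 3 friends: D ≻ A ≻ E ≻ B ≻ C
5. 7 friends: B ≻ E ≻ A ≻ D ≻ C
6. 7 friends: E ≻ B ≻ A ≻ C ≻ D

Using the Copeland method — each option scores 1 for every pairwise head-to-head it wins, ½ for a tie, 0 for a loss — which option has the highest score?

E

E: beats B, D, C, and A → score 4.
B: beats D, C, and A; loses to E → score 3.
D: beats C; loses to E, B, and A → score 1.
C: loses to E, B, D, and A → score 0.
A: beats D and C; loses to E and B → score 2.
E has the best pairwise record.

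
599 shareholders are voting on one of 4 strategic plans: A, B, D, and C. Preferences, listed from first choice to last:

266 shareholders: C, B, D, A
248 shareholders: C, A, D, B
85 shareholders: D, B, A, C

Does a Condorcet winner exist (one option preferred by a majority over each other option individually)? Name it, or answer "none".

C vs A: 514–85 for C.
C vs B: 514–85 for C.
C vs D: 514–85 for C.
C beats every other option head-to-head.

C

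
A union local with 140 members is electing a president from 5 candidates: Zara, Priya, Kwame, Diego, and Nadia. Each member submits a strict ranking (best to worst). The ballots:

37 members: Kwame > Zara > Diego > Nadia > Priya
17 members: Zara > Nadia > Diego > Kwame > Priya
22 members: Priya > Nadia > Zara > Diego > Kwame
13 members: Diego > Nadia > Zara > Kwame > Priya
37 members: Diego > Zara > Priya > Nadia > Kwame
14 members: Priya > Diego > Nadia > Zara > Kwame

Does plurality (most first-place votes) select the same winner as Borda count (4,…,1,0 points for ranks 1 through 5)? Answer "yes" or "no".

Plurality — first-place votes: Zara 17, Priya 36, Kwame 37, Diego 50, Nadia 0. Winner: Diego.
Borda — scores: Zara 374, Priya 218, Kwame 178, Diego 372, Nadia 258. Winner: Zara.
The two methods disagree.

no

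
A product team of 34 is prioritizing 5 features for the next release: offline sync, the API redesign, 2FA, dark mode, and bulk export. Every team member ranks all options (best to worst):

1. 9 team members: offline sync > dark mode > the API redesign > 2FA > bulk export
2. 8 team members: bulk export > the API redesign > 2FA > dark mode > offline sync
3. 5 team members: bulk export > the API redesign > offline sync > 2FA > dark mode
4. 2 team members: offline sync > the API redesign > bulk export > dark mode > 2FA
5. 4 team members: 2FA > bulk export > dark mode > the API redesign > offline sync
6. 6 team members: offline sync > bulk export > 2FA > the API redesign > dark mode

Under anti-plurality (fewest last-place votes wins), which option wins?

Last-place votes: offline sync 12, the API redesign 0, 2FA 2, dark mode 11, bulk export 9.
the API redesign is ranked last by the fewest voters, so the API redesign wins.

the API redesign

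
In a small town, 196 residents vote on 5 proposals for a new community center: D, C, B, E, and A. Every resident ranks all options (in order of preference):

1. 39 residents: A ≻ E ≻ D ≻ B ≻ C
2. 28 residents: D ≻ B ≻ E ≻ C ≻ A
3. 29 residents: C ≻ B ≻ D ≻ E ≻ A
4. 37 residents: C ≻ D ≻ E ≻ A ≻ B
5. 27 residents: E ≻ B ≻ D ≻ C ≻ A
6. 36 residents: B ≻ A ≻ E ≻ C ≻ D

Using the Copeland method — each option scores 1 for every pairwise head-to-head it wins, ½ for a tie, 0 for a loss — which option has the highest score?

E

D: beats B and A; loses to C and E → score 2.
C: beats D and A; loses to B and E → score 2.
B: beats C and A; loses to D and E → score 2.
E: beats D, C, B, and A → score 4.
A: loses to D, C, B, and E → score 0.
E has the best pairwise record.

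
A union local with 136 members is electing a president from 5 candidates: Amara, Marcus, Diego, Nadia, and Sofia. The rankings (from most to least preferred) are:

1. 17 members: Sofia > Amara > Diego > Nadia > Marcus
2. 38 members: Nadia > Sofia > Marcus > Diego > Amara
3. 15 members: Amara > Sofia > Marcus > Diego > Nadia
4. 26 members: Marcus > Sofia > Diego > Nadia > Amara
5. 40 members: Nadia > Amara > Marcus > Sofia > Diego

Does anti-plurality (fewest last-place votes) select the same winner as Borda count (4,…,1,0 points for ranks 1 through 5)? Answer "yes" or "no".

no

Anti-plurality — last-place votes: Amara 64, Marcus 17, Diego 40, Nadia 15, Sofia 0. Winner: Sofia.
Borda — scores: Amara 231, Marcus 290, Diego 139, Nadia 355, Sofia 345. Winner: Nadia.
The two methods disagree.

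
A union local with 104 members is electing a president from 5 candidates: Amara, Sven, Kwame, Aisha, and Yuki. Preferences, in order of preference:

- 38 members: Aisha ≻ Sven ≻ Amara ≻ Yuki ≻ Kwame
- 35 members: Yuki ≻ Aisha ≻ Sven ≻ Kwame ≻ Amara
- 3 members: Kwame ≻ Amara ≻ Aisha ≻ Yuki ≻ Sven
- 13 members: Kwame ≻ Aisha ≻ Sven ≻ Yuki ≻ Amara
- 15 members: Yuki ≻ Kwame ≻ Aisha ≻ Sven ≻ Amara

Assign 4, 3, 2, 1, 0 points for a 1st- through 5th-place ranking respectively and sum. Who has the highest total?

Aisha

Amara: 38·2 + 35·0 + 3·3 + 13·0 + 15·0 = 85
Sven: 38·3 + 35·2 + 3·0 + 13·2 + 15·1 = 225
Kwame: 38·0 + 35·1 + 3·4 + 13·4 + 15·3 = 144
Aisha: 38·4 + 35·3 + 3·2 + 13·3 + 15·2 = 332
Yuki: 38·1 + 35·4 + 3·1 + 13·1 + 15·4 = 254
Aisha has the highest Borda score (332).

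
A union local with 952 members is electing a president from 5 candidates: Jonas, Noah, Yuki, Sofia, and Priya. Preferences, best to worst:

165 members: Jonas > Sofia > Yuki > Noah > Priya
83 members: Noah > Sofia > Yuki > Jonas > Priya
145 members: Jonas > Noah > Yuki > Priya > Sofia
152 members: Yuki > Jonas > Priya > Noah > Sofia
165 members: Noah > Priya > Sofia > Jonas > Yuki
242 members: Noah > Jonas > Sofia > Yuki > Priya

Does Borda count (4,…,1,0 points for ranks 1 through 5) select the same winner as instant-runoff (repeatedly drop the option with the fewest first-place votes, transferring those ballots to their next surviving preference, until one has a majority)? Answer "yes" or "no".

Borda — scores: Jonas 2670, Noah 2712, Yuki 1636, Sofia 1558, Priya 944. Winner: Noah.
Instant-runoff — R1 Jonas 310, Noah 490, Yuki 152, Sofia 0, Priya 0 (Noah winner). Winner: Noah.
The two methods agree.

yes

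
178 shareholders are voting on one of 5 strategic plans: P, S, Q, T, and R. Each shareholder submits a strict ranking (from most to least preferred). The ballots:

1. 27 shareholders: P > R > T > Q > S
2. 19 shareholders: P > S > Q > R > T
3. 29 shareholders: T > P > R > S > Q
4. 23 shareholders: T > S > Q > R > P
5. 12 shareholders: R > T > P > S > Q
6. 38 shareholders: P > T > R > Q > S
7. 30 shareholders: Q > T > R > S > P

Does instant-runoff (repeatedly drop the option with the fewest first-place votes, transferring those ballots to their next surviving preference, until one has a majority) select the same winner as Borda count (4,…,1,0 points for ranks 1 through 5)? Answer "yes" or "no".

yes

Instant-runoff — R1 P 84, S 0, Q 30, T 52, R 12 (S out); R2 P 84, Q 30, T 52, R 12 (R out); R3 P 84, Q 30, T 64 (Q out); R4 P 84, T 94 (T winner). Winner: T.
Borda — scores: P 447, S 197, Q 269, T 502, R 365. Winner: T.
The two methods agree.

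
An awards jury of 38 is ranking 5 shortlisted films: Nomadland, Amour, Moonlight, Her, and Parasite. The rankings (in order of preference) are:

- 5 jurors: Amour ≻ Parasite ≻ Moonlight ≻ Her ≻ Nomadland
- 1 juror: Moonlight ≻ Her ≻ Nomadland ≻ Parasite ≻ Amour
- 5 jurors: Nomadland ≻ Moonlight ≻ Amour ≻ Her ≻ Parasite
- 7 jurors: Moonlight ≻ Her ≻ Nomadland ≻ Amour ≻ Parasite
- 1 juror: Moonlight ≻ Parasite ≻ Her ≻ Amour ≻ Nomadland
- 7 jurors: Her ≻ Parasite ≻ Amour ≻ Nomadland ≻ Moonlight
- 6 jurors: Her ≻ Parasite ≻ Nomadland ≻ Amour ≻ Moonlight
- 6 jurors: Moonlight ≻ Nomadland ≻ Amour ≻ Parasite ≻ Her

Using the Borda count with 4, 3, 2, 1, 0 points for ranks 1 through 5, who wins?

Her

Nomadland: 5·0 + 1·2 + 5·4 + 7·2 + 1·0 + 7·1 + 6·2 + 6·3 = 73
Amour: 5·4 + 1·0 + 5·2 + 7·1 + 1·1 + 7·2 + 6·1 + 6·2 = 70
Moonlight: 5·2 + 1·4 + 5·3 + 7·4 + 1·4 + 7·0 + 6·0 + 6·4 = 85
Her: 5·1 + 1·3 + 5·1 + 7·3 + 1·2 + 7·4 + 6·4 + 6·0 = 88
Parasite: 5·3 + 1·1 + 5·0 + 7·0 + 1·3 + 7·3 + 6·3 + 6·1 = 64
Her has the highest Borda score (88).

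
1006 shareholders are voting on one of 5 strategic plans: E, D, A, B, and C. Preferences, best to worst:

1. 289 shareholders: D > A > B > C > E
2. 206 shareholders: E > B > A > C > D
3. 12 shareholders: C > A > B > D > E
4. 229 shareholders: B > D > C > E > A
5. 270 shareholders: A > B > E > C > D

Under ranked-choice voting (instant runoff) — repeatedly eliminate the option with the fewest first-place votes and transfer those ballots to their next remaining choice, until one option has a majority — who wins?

Round 1: E 206, D 289, A 270, B 229, C 12. Eliminate C.
Round 2: E 206, D 289, A 282, B 229. Eliminate E.
Round 3: D 289, A 282, B 435. Eliminate A.
Round 4: D 289, B 717. B has a majority.

B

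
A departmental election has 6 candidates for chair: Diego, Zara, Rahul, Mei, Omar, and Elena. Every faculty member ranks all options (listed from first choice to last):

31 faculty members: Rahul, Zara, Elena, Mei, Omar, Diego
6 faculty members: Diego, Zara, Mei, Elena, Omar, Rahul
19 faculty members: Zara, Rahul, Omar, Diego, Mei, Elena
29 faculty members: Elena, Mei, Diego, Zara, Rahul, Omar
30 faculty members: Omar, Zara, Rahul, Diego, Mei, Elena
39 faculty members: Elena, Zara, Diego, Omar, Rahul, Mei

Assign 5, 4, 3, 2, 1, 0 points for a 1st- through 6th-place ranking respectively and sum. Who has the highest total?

Zara

Diego: 31·0 + 6·5 + 19·2 + 29·3 + 30·2 + 39·3 = 332
Zara: 31·4 + 6·4 + 19·5 + 29·2 + 30·4 + 39·4 = 577
Rahul: 31·5 + 6·0 + 19·4 + 29·1 + 30·3 + 39·1 = 389
Mei: 31·2 + 6·3 + 19·1 + 29·4 + 30·1 + 39·0 = 245
Omar: 31·1 + 6·1 + 19·3 + 29·0 + 30·5 + 39·2 = 322
Elena: 31·3 + 6·2 + 19·0 + 29·5 + 30·0 + 39·5 = 445
Zara has the highest Borda score (577).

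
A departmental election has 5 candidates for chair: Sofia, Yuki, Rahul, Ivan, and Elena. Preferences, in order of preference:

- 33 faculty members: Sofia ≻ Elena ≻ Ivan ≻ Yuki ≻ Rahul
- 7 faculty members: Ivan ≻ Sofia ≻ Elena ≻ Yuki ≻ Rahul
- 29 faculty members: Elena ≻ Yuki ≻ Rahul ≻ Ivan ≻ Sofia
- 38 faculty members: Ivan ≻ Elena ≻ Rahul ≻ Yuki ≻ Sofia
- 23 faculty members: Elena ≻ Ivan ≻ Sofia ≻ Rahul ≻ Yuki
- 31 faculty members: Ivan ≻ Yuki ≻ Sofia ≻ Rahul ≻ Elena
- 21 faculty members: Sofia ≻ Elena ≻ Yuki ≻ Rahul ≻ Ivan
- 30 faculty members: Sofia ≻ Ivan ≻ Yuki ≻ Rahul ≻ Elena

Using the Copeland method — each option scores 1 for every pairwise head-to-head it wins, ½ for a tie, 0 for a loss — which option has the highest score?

Ivan

Sofia: beats Yuki, Rahul, and Elena; loses to Ivan → score 3.
Yuki: beats Rahul; loses to Sofia, Ivan, and Elena → score 1.
Rahul: loses to Sofia, Yuki, Ivan, and Elena → score 0.
Ivan: beats Sofia, Yuki, and Rahul; ties Elena → score 3.5.
Elena: beats Yuki and Rahul; ties Ivan; loses to Sofia → score 2.5.
Ivan has the best pairwise record.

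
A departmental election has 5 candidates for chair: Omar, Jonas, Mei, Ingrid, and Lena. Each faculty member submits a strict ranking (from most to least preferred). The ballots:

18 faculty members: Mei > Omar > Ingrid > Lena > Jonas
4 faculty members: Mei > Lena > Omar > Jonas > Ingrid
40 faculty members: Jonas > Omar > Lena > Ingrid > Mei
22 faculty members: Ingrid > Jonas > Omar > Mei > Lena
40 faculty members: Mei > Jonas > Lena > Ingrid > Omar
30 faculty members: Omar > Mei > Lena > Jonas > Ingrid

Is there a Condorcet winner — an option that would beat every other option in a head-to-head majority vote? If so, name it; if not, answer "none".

Checking pairwise contests:
Jonas beats Omar 102–52.
Mei beats Jonas 92–62.
Omar beats Mei 92–62.
Omar beats Ingrid 92–62.
Omar beats Lena 110–44.
Every option loses at least one head-to-head, so there is no Condorcet winner.

none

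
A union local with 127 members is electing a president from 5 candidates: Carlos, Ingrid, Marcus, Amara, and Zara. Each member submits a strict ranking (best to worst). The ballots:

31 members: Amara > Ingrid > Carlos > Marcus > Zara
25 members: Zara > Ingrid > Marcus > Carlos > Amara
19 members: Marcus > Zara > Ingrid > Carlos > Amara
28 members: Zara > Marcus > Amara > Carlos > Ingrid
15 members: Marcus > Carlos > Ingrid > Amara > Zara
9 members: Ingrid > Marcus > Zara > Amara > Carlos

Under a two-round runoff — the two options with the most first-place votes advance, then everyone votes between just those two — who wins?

Round 1 first-place votes: Carlos 0, Ingrid 9, Marcus 34, Amara 31, Zara 53.
Zara and Marcus advance.
Runoff: Zara is preferred to Marcus by 53 voters; Marcus by 74.
Marcus wins the runoff.

Marcus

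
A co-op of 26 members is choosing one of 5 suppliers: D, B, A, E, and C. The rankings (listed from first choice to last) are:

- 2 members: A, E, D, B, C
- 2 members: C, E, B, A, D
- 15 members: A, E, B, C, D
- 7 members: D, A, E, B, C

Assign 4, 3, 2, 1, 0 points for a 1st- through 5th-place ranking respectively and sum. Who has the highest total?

A

D: 2·2 + 2·0 + 15·0 + 7·4 = 32
B: 2·1 + 2·2 + 15·2 + 7·1 = 43
A: 2·4 + 2·1 + 15·4 + 7·3 = 91
E: 2·3 + 2·3 + 15·3 + 7·2 = 71
C: 2·0 + 2·4 + 15·1 + 7·0 = 23
A has the highest Borda score (91).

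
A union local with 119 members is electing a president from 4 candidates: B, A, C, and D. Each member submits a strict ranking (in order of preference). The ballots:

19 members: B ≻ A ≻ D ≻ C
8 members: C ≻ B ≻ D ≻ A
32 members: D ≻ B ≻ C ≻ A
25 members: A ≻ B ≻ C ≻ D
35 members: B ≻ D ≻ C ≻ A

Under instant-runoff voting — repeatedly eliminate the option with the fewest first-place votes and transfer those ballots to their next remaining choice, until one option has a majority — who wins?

B

Round 1: B 54, A 25, C 8, D 32. Eliminate C.
Round 2: B 62, A 25, D 32. B has a majority.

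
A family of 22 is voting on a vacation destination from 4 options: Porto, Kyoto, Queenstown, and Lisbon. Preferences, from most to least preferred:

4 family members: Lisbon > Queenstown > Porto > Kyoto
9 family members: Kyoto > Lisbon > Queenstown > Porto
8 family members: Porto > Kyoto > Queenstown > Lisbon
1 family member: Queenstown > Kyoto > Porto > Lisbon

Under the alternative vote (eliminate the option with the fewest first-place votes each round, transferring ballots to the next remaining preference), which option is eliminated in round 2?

Round 1: Porto 8, Kyoto 9, Queenstown 1, Lisbon 4. Eliminate Queenstown.
Round 2: Porto 8, Kyoto 10, Lisbon 4. Eliminate Lisbon.

Lisbon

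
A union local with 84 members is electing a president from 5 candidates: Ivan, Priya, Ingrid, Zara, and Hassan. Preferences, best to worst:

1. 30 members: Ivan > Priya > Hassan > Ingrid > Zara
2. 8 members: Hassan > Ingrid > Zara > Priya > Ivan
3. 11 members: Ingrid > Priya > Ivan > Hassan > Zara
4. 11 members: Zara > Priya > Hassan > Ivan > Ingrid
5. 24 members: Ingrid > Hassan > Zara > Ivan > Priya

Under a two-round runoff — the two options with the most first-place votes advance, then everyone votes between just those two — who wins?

Ingrid

Round 1 first-place votes: Ivan 30, Priya 0, Ingrid 35, Zara 11, Hassan 8.
Ingrid and Ivan advance.
Runoff: Ingrid is preferred to Ivan by 43 voters; Ivan by 41.
Ingrid wins the runoff.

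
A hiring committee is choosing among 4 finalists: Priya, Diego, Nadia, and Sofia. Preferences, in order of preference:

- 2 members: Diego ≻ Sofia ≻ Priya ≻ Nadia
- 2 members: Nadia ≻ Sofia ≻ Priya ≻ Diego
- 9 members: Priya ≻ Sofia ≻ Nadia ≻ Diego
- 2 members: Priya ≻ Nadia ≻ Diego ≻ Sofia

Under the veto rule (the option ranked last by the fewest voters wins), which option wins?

Priya

Last-place votes: Priya 0, Diego 11, Nadia 2, Sofia 2.
Priya is ranked last by the fewest voters, so Priya wins.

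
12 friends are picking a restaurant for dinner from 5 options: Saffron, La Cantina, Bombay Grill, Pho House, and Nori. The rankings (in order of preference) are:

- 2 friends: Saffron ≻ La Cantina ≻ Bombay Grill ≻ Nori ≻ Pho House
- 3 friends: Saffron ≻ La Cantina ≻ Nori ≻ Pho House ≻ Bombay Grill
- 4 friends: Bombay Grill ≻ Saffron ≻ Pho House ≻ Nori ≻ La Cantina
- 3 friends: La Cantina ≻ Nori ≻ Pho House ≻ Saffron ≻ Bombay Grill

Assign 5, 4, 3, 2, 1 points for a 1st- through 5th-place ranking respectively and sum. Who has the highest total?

Saffron

Saffron: 2·5 + 3·5 + 4·4 + 3·2 = 47
La Cantina: 2·4 + 3·4 + 4·1 + 3·5 = 39
Bombay Grill: 2·3 + 3·1 + 4·5 + 3·1 = 32
Pho House: 2·1 + 3·2 + 4·3 + 3·3 = 29
Nori: 2·2 + 3·3 + 4·2 + 3·4 = 33
Saffron has the highest Borda score (47).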